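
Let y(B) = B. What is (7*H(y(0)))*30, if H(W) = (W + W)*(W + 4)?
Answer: 0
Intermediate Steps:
H(W) = 2*W*(4 + W) (H(W) = (2*W)*(4 + W) = 2*W*(4 + W))
(7*H(y(0)))*30 = (7*(2*0*(4 + 0)))*30 = (7*(2*0*4))*30 = (7*0)*30 = 0*30 = 0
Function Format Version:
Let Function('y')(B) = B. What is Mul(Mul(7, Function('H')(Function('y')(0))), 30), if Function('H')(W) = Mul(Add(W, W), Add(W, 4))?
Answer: 0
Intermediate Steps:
Function('H')(W) = Mul(2, W, Add(4, W)) (Function('H')(W) = Mul(Mul(2, W), Add(4, W)) = Mul(2, W, Add(4, W)))
Mul(Mul(7, Function('H')(Function('y')(0))), 30) = Mul(Mul(7, Mul(2, 0, Add(4, 0))), 30) = Mul(Mul(7, Mul(2, 0, 4)), 30) = Mul(Mul(7, 0), 30) = Mul(0, 30) = 0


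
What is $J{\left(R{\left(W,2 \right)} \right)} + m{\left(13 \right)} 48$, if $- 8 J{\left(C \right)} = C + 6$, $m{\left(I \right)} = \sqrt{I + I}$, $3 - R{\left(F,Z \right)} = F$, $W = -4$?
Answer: $- \frac{13}{8} + 48 \sqrt{26} \approx 243.13$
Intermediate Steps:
$R{\left(F,Z \right)} = 3 - F$
$m{\left(I \right)} = \sqrt{2} \sqrt{I}$ ($m{\left(I \right)} = \sqrt{2 I} = \sqrt{2} \sqrt{I}$)
$J{\left(C \right)} = - \frac{3}{4} - \frac{C}{8}$ ($J{\left(C \right)} = - \frac{C + 6}{8} = - \frac{6 + C}{8} = - \frac{3}{4} - \frac{C}{8}$)
$J{\left(R{\left(W,2 \right)} \right)} + m{\left(13 \right)} 48 = \left(- \frac{3}{4} - \frac{3 - -4}{8}\right) + \sqrt{2} \sqrt{13} \cdot 48 = \left(- \frac{3}{4} - \frac{3 + 4}{8}\right) + \sqrt{26} \cdot 48 = \left(- \frac{3}{4} - \frac{7}{8}\right) + 48 \sqrt{26} = - \frac{13}{8} + 48 \sqrt{26}$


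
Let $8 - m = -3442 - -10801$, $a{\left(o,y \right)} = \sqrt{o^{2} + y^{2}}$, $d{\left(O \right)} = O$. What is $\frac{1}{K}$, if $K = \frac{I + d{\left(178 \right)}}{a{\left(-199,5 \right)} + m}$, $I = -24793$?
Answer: $\frac{7351}{24615} - \frac{\sqrt{39626}}{24615} \approx 0.29055$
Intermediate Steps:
$m = -7351$ ($m = 8 - \left(-3442 - -10801\right) = 8 - \left(-3442 + 10801\right) = 8 - 7359 = -7351$)
$K = - \frac{24615}{-7351 + \sqrt{39626}}$ ($K = \frac{-24793 + 178}{\sqrt{\left(-199\right)^{2} + 5^{2}} - 7351} = - \frac{24615}{\sqrt{39601 + 25} - 7351} = - \frac{24615}{\sqrt{39626} - 7351} = - \frac{24615}{-7351 + \sqrt{39626}} \approx 3.4417$)
$\frac{1}{K} = \frac{1}{\frac{36188973}{10799515} + \frac{4923 \sqrt{39626}}{10799515}}$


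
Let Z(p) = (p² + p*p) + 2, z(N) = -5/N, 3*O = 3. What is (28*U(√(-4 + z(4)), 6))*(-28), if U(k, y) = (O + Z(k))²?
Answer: -44100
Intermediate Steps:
O = 1 (O = (⅓)*3 = 1)
Z(p) = 2 + 2*p² (Z(p) = (p² + p²) + 2 = 2*p² + 2 = 2 + 2*p²)
U(k, y) = (3 + 2*k²)² (U(k, y) = (1 + (2 + 2*k²))² = (3 + 2*k²)²)
(28*U(√(-4 + z(4)), 6))*(-28) = (28*(3 + 2*(√(-4 - 5/4))²)²)*(-28) = (28*(3 + 2*(√(-21/4))²)²)*(-28) = (28*(3 + 2*(I*√21/2)²)²)*(-28) = (28*(3 + 2*(-21/4))²)*(-28) = (28*(3 - 21/2)²)*(-28) = (28*(-15/2)²)*(-28) = (28*(225/4))*(-28) = 1575*(-28) = -44100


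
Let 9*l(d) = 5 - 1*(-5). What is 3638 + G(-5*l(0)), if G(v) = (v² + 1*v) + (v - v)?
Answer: 296728/81 ≈ 3663.3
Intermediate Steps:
l(d) = 10/9 (l(d) = (5 - 1*(-5))/9 = (5 + 5)/9 = (⅑)*10 = 10/9)
G(v) = v + v² (G(v) = (v² + v) + 0 = (v + v²) + 0 = v + v²)
3638 + G(-5*l(0)) = 3638 + (-5*10/9)*(1 - 5*10/9) = 3638 - 50*(1 - 50/9)/9 = 3638 - 50/9*(-41/9) = 3638 + 2050/81 = 296728/81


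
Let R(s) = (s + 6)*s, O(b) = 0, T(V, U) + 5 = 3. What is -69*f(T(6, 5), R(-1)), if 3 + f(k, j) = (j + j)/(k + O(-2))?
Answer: -138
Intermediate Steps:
T(V, U) = -2 (T(V, U) = -5 + 3 = -2)
R(s) = s*(6 + s) (R(s) = (6 + s)*s = s*(6 + s))
f(k, j) = -3 + 2*j/k (f(k, j) = -3 + (j + j)/(k + 0) = -3 + (2*j)/k = -3 + 2*j/k)
-69*f(T(6, 5), R(-1)) = -69*(-3 + 2*(-(6 - 1))/(-2)) = -69*(-3 + 2*(-1*5)*(-½)) = -69*(-3 + 2*(-5)*(-½)) = -69*(-3 + 5) = -69*2 = -138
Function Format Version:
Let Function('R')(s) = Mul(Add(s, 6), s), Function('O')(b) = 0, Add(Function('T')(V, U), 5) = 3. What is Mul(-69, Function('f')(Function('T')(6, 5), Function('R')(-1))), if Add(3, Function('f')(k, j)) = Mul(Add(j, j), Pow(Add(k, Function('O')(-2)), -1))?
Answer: -138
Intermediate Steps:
Function('T')(V, U) = -2 (Function('T')(V, U) = Add(-5, 3) = -2)
Function('R')(s) = Mul(s, Add(6, s)) (Function('R')(s) = Mul(Add(6, s), s) = Mul(s, Add(6, s)))
Function('f')(k, j) = Add(-3, Mul(2, j, Pow(k, -1))) (Function('f')(k, j) = Add(-3, Mul(Add(j, j), Pow(Add(k, 0), -1))) = Add(-3, Mul(Mul(2, j), Pow(k, -1))) = Add(-3, Mul(2, j, Pow(k, -1))))
Mul(-69, Function('f')(Function('T')(6, 5), Function('R')(-1))) = Mul(-69, Add(-3, Mul(2, Mul(-1, Add(6, -1)), Pow(-2, -1)))) = Mul(-69, Add(-3, Mul(2, Mul(-1, 5), Rational(-1, 2)))) = Mul(-69, Add(-3, Mul(2, -5, Rational(-1, 2)))) = Mul(-69, Add(-3, 5)) = Mul(-69, 2) = -138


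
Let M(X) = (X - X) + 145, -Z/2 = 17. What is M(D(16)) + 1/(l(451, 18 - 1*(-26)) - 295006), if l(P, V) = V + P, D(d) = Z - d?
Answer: 42704094/294511 ≈ 145.00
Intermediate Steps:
Z = -34 (Z = -2*17 = -34)
D(d) = -34 - d
l(P, V) = P + V
M(X) = 145 (M(X) = 0 + 145 = 145)
M(D(16)) + 1/(l(451, 18 - 1*(-26)) - 295006) = 145 + 1/((451 + (18 - 1*(-26))) - 295006) = 145 + 1/((451 + (18 + 26)) - 295006) = 145 + 1/((451 + 44) - 295006) = 145 + 1/(495 - 295006) = 145 + 1/(-294511) = 145 - 1/294511 = 42704094/294511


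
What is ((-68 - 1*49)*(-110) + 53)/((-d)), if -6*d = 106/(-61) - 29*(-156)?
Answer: 2364909/137929 ≈ 17.146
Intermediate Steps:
d = -137929/183 (d = -(106/(-61) - 29*(-156))/6 = -(106*(-1/61) + 4524)/6 = -(-106/61 + 4524)/6 = -⅙*275858/61 = -137929/183 ≈ -753.71)
((-68 - 1*49)*(-110) + 53)/((-d)) = ((-68 - 1*49)*(-110) + 53)/((-1*(-137929/183))) = ((-68 - 49)*(-110) + 53)/(137929/183) = (-117*(-110) + 53)*(183/137929) = (12870 + 53)*(183/137929) = 12923*(183/137929) = 2364909/137929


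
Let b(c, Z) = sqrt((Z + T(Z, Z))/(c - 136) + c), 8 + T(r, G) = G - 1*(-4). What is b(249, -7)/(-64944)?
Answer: -sqrt(3177447)/7338672 ≈ -0.00024290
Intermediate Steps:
T(r, G) = -4 + G (T(r, G) = -8 + (G - 1*(-4)) = -8 + (G + 4) = -8 + (4 + G) = -4 + G)
b(c, Z) = sqrt(c + (-4 + 2*Z)/(-136 + c)) (b(c, Z) = sqrt((Z + (-4 + Z))/(c - 136) + c) = sqrt((-4 + 2*Z)/(-136 + c) + c) = sqrt(c + (-4 + 2*Z)/(-136 + c)))
b(249, -7)/(-64944) = sqrt((-4 + 2*(-7) + 249*(-136 + 249))/(-136 + 249))/(-64944) = sqrt((-4 - 14 + 249*113)/113)*(-1/64944) = sqrt((-4 - 14 + 28137)/113)*(-1/64944) = sqrt((1/113)*28119)*(-1/64944) = sqrt(28119/113)*(-1/64944) = (sqrt(3177447)/113)*(-1/64944) = -sqrt(3177447)/7338672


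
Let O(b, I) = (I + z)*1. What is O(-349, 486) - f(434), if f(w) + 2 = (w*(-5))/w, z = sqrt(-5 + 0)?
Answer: 493 + I*sqrt(5) ≈ 493.0 + 2.2361*I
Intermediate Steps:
z = I*sqrt(5) (z = sqrt(-5) = I*sqrt(5) ≈ 2.2361*I)
f(w) = -7 (f(w) = -2 + (w*(-5))/w = -2 + (-5*w)/w = -2 - 5 = -7)
O(b, I) = I + I*sqrt(5) (O(b, I) = (I + I*sqrt(5))*1 = I + I*sqrt(5))
O(-349, 486) - f(434) = (486 + I*sqrt(5)) - 1*(-7) = (486 + I*sqrt(5)) + 7 = 493 + I*sqrt(5)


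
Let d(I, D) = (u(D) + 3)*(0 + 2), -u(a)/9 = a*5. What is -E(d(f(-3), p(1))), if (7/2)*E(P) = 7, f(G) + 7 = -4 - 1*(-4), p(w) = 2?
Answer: -2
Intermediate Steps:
u(a) = -45*a (u(a) = -9*a*5 = -45*a)
f(G) = -7 (f(G) = -7 + (-4 - 1*(-4)) = -7 + (-4 + 4) = -7 + 0 = -7)
d(I, D) = 6 - 90*D (d(I, D) = (-45*D + 3)*(0 + 2) = (3 - 45*D)*2 = 6 - 90*D)
E(P) = 2 (E(P) = (2/7)*7 = 2)
-E(d(f(-3), p(1))) = -1*2 = -2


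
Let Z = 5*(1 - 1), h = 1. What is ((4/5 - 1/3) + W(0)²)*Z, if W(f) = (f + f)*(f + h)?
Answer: 0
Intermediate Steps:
W(f) = 2*f*(1 + f) (W(f) = (f + f)*(f + 1) = (2*f)*(1 + f) = 2*f*(1 + f))
Z = 0 (Z = 5*0 = 0)
((4/5 - 1/3) + W(0)²)*Z = ((4/5 - 1/3) + (2*0*(1 + 0))²)*0 = ((4*(⅕) - 1*⅓) + (2*0*1)²)*0 = ((⅘ - ⅓) + 0²)*0 = (7/15 + 0)*0 = (7/15)*0 = 0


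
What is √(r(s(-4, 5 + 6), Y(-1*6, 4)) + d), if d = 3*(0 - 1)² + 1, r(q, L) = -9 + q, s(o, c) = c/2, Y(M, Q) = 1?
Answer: √2/2 ≈ 0.70711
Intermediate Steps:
s(o, c) = c/2 (s(o, c) = c*(½) = c/2)
d = 4 (d = 3*(-1)² + 1 = 3*1 + 1 = 3 + 1 = 4)
√(r(s(-4, 5 + 6), Y(-1*6, 4)) + d) = √((-9 + (5 + 6)/2) + 4) = √((-9 + (½)*11) + 4) = √((-9 + 11/2) + 4) = √(-7/2 + 4) = √(½) = √2/2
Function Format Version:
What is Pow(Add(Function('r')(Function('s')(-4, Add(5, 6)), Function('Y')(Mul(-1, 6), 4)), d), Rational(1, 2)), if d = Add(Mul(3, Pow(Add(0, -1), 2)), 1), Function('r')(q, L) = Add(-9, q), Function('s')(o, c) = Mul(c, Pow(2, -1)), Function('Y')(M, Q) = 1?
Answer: Mul(Rational(1, 2), Pow(2, Rational(1, 2))) ≈ 0.70711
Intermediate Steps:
Function('s')(o, c) = Mul(Rational(1, 2), c) (Function('s')(o, c) = Mul(c, Rational(1, 2)) = Mul(Rational(1, 2), c))
d = 4 (d = Add(Mul(3, Pow(-1, 2)), 1) = Add(Mul(3, 1), 1) = Add(3, 1) = 4)
Pow(Add(Function('r')(Function('s')(-4, Add(5, 6)), Function('Y')(Mul(-1, 6), 4)), d), Rational(1, 2)) = Pow(Add(Add(-9, Mul(Rational(1, 2), Add(5, 6))), 4), Rational(1, 2)) = Pow(Add(Add(-9, Mul(Rational(1, 2), 11)), 4), Rational(1, 2)) = Pow(Add(Add(-9, Rational(11, 2)), 4), Rational(1, 2)) = Pow(Add(Rational(-7, 2), 4), Rational(1, 2)) = Pow(Rational(1, 2), Rational(1, 2)) = Mul(Rational(1, 2), Pow(2, Rational(1, 2)))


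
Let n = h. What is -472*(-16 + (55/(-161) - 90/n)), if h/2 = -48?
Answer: 2341179/322 ≈ 7270.7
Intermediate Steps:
h = -96 (h = 2*(-48) = -96)
n = -96
-472*(-16 + (55/(-161) - 90/n)) = -472*(-16 + (55/(-161) - 90/(-96))) = -472*(-16 + (55*(-1/161) - 90*(-1/96))) = -472*(-16 + (-55/161 + 15/16)) = -472*(-16 + 1535/2576) = -472*(-39681/2576) = 2341179/322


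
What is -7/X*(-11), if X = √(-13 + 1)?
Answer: -77*I*√3/6 ≈ -22.228*I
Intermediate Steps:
X = 2*I*√3 (X = √(-12) = 2*I*√3 ≈ 3.4641*I)
-7/X*(-11) = -7*(-I*√3/6)*(-11) = -(-7)*I*√3/6*(-11) = (7*I*√3/6)*(-11) = -77*I*√3/6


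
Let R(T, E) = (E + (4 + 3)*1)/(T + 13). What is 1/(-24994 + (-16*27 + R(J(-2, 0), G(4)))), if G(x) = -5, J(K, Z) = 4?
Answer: -17/432240 ≈ -3.9330e-5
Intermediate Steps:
R(T, E) = (7 + E)/(13 + T) (R(T, E) = (E + 7*1)/(13 + T) = (E + 7)/(13 + T) = (7 + E)/(13 + T))
1/(-24994 + (-16*27 + R(J(-2, 0), G(4)))) = 1/(-24994 + (-16*27 + (7 - 5)/(13 + 4))) = 1/(-24994 + (-432 + 2/17)) = 1/(-24994 - 7342/17) = 1/(-432240/17) = -17/432240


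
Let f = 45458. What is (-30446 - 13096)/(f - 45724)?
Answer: 21771/133 ≈ 163.69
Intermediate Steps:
(-30446 - 13096)/(f - 45724) = (-30446 - 13096)/(45458 - 45724) = -43542/(-266) = -43542*(-1/266) = 21771/133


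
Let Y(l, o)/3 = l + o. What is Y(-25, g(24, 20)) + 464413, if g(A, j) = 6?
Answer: 464356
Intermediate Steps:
Y(l, o) = 3*l + 3*o (Y(l, o) = 3*(l + o) = 3*l + 3*o)
Y(-25, g(24, 20)) + 464413 = (3*(-25) + 3*6) + 464413 = (-75 + 18) + 464413 = -57 + 464413 = 464356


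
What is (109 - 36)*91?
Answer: 6643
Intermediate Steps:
(109 - 36)*91 = 73*91 = 6643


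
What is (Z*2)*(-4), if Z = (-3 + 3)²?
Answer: 0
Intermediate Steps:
Z = 0 (Z = 0² = 0)
(Z*2)*(-4) = (0*2)*(-4) = 0*(-4) = 0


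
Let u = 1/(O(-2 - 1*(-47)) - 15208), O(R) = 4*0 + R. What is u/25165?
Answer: -1/381576895 ≈ -2.6207e-9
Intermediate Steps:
O(R) = R (O(R) = 0 + R = R)
u = -1/15163 (u = 1/((-2 - 1*(-47)) - 15208) = 1/((-2 + 47) - 15208) = 1/(45 - 15208) = 1/(-15163) = -1/15163 ≈ -6.5950e-5)
u/25165 = -1/15163/25165 = -1/15163*1/25165 = -1/381576895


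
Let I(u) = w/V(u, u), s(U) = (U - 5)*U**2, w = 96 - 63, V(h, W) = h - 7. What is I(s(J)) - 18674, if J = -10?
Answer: -2558341/137 ≈ -18674.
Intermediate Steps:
V(h, W) = -7 + h
w = 33
s(U) = U**2*(-5 + U) (s(U) = (-5 + U)*U**2 = U**2*(-5 + U))
I(u) = 33/(-7 + u)
I(s(J)) - 18674 = 33/(-7 + (-10)**2*(-5 - 10)) - 18674 = 33/(-7 + 100*(-15)) - 18674 = 33/(-7 - 1500) - 18674 = 33/(-1507) - 18674 = 33*(-1/1507) - 18674 = -3/137 - 18674 = -2558341/137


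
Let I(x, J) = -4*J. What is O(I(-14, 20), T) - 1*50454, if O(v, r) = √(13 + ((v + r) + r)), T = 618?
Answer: -50454 + √1169 ≈ -50420.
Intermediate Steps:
O(v, r) = √(13 + v + 2*r) (O(v, r) = √(13 + ((r + v) + r)) = √(13 + (v + 2*r)) = √(13 + v + 2*r))
O(I(-14, 20), T) - 1*50454 = √(13 - 4*20 + 2*618) - 1*50454 = √(13 - 80 + 1236) - 50454 = √1169 - 50454 = -50454 + √1169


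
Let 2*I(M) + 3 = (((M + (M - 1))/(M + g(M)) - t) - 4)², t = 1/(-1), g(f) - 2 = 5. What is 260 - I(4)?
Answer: 62607/242 ≈ 258.71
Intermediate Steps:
g(f) = 7 (g(f) = 2 + 5 = 7)
t = -1
I(M) = -3/2 + (-3 + (-1 + 2*M)/(7 + M))²/2 (I(M) = -3/2 + (((M + (M - 1))/(M + 7) - 1*(-1)) - 4)²/2 = -3/2 + (((M + (-1 + M))/(7 + M) + 1) - 4)²/2 = -3/2 + (((-1 + 2*M)/(7 + M) + 1) - 4)²/2 = -3/2 + ((1 + (-1 + 2*M)/(7 + M)) - 4)²/2 = -3/2 + (-3 + (-1 + 2*M)/(7 + M))²/2)
260 - I(4) = 260 - (-3/2 + (22 + 4)²/(2*(7 + 4)²)) = 260 - (-3/2 + (½)*26²/11²) = 260 - (-3/2 + (½)*(1/121)*676) = 260 - (-3/2 + 338/121) = 260 - 1*313/242 = 260 - 313/242 = 62607/242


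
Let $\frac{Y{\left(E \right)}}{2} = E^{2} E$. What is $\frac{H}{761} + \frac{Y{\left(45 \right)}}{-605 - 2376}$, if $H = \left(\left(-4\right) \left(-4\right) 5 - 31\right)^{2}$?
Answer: $- \frac{131534869}{2268541} \approx -57.982$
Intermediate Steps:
$H = 2401$ ($H = \left(16 \cdot 5 - 31\right)^{2} = \left(80 - 31\right)^{2} = 49^{2} = 2401$)
$Y{\left(E \right)} = 2 E^{3}$ ($Y{\left(E \right)} = 2 E^{2} E = 2 E^{3}$)
$\frac{H}{761} + \frac{Y{\left(45 \right)}}{-605 - 2376} = \frac{2401}{761} + \frac{2 \cdot 45^{3}}{-605 - 2376} = 2401 \cdot \frac{1}{761} + \frac{2 \cdot 91125}{-2981} = \frac{2401}{761} + 182250 \left(- \frac{1}{2981}\right) = \frac{2401}{761} - \frac{182250}{2981} = - \frac{131534869}{2268541}$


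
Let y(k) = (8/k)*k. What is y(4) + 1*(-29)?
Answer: -21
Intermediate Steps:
y(k) = 8
y(4) + 1*(-29) = 8 + 1*(-29) = 8 - 29 = -21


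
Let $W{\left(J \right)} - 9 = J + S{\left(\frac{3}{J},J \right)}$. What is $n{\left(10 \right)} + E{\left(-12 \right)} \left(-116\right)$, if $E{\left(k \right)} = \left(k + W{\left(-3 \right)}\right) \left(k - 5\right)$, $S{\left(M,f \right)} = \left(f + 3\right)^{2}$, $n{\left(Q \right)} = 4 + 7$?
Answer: $-11821$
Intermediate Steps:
$n{\left(Q \right)} = 11$
$S{\left(M,f \right)} = \left(3 + f\right)^{2}$
$W{\left(J \right)} = 9 + J + \left(3 + J\right)^{2}$ ($W{\left(J \right)} = 9 + \left(J + \left(3 + J\right)^{2}\right) = 9 + J + \left(3 + J\right)^{2}$)
$E{\left(k \right)} = \left(-5 + k\right) \left(6 + k\right)$ ($E{\left(k \right)} = \left(k + \left(9 - 3 + \left(3 - 3\right)^{2}\right)\right) \left(k - 5\right) = \left(k + \left(9 - 3 + 0^{2}\right)\right) \left(-5 + k\right) = \left(k + \left(9 - 3 + 0\right)\right) \left(-5 + k\right) = \left(k + 6\right) \left(-5 + k\right) = \left(6 + k\right) \left(-5 + k\right) = \left(-5 + k\right) \left(6 + k\right)$)
$n{\left(10 \right)} + E{\left(-12 \right)} \left(-116\right) = 11 + \left(-30 - 12 + \left(-12\right)^{2}\right) \left(-116\right) = 11 + \left(-30 - 12 + 144\right) \left(-116\right) = 11 + 102 \left(-116\right) = 11 - 11832 = -11821$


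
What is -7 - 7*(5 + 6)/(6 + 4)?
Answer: -147/10 ≈ -14.700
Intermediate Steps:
-7 - 7*(5 + 6)/(6 + 4) = -7 - 77/10 = -147/10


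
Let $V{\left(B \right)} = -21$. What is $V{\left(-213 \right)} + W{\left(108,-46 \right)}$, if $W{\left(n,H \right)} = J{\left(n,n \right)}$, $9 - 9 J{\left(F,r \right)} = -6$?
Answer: $- \frac{58}{3} \approx -19.333$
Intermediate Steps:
$J{\left(F,r \right)} = \frac{5}{3}$ ($J{\left(F,r \right)} = 1 - - \frac{2}{3} = 1 + \frac{2}{3} = \frac{5}{3}$)
$W{\left(n,H \right)} = \frac{5}{3}$
$V{\left(-213 \right)} + W{\left(108,-46 \right)} = -21 + \frac{5}{3} = - \frac{58}{3}$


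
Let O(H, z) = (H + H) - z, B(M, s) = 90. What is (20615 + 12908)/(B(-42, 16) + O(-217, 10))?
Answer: -33523/354 ≈ -94.698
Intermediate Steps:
O(H, z) = -z + 2*H (O(H, z) = 2*H - z = -z + 2*H)
(20615 + 12908)/(B(-42, 16) + O(-217, 10)) = (20615 + 12908)/(90 + (-1*10 + 2*(-217))) = 33523/(90 + (-10 - 434)) = 33523/(90 - 444) = 33523/(-354) = 33523*(-1/354) = -33523/354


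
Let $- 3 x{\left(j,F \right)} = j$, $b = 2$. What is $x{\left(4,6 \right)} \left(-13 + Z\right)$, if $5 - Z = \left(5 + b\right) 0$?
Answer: $\frac{32}{3} \approx 10.667$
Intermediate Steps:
$x{\left(j,F \right)} = - \frac{j}{3}$
$Z = 5$ ($Z = 5 - \left(5 + 2\right) 0 = 5 - 7 \cdot 0 = 5 - 0 = 5 + 0 = 5$)
$x{\left(4,6 \right)} \left(-13 + Z\right) = \left(- \frac{1}{3}\right) 4 \left(-13 + 5\right) = \left(- \frac{4}{3}\right) \left(-8\right) = \frac{32}{3}$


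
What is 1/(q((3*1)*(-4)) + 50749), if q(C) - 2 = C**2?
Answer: 1/50895 ≈ 1.9648e-5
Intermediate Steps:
q(C) = 2 + C**2
1/(q((3*1)*(-4)) + 50749) = 1/((2 + ((3*1)*(-4))**2) + 50749) = 1/((2 + (3*(-4))**2) + 50749) = 1/((2 + (-12)**2) + 50749) = 1/((2 + 144) + 50749) = 1/(146 + 50749) = 1/50895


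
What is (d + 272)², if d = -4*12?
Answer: 50176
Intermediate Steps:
d = -48
(d + 272)² = (-48 + 272)² = 224² = 50176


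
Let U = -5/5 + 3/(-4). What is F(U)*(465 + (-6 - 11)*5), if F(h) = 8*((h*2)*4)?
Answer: -42560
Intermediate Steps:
U = -7/4 (U = -5*⅕ + 3*(-¼) = -1 - ¾ = -7/4 ≈ -1.7500)
F(h) = 64*h (F(h) = 8*((2*h)*4) = 8*(8*h) = 64*h)
F(U)*(465 + (-6 - 11)*5) = (64*(-7/4))*(465 + (-6 - 11)*5) = -112*(465 - 17*5) = -112*(465 - 85) = -112*380 = -42560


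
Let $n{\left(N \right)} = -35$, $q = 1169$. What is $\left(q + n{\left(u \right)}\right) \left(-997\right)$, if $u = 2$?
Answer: $-1130598$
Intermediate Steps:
$\left(q + n{\left(u \right)}\right) \left(-997\right) = \left(1169 - 35\right) \left(-997\right) = 1134 \left(-997\right) = -1130598$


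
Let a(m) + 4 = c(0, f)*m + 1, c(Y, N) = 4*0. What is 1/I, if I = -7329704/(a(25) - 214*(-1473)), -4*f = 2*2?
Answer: -315219/7329704 ≈ -0.043006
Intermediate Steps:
f = -1 (f = -2/2 = -1/4*4 = -1)
c(Y, N) = 0
a(m) = -3 (a(m) = -4 + (0*m + 1) = -4 + (0 + 1) = -4 + 1 = -3)
I = -7329704/315219 (I = -7329704/(-3 - 214*(-1473)) = -7329704/(-3 + 315222) = -7329704/315219 ≈ -23.253)
1/I = 1/(-7329704/315219) = -315219/7329704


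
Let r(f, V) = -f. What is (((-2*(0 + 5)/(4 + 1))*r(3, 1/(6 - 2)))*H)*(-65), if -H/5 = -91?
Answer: -177450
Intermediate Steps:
H = 455 (H = -5*(-91) = 455)
(((-2*(0 + 5)/(4 + 1))*r(3, 1/(6 - 2)))*H)*(-65) = (((-2*(0 + 5)/(4 + 1))*(-1*3))*455)*(-65) = ((-10/5*(-3))*455)*(-65) = ((-2*1*(-3))*455)*(-65) = (-2*(-3)*455)*(-65) = (6*455)*(-65) = 2730*(-65) = -177450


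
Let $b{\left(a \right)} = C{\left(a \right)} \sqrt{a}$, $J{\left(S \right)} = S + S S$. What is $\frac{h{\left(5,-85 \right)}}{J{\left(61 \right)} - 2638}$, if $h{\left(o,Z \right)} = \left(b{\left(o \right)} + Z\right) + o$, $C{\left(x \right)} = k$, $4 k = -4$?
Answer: $- \frac{10}{143} - \frac{\sqrt{5}}{1144} \approx -0.071885$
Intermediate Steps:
$k = -1$ ($k = \frac{1}{4} \left(-4\right) = -1$)
$C{\left(x \right)} = -1$
$J{\left(S \right)} = S + S^{2}$
$b{\left(a \right)} = - \sqrt{a}$
$h{\left(o,Z \right)} = Z + o - \sqrt{o}$ ($h{\left(o,Z \right)} = \left(- \sqrt{o} + Z\right) + o = \left(Z - \sqrt{o}\right) + o = Z + o - \sqrt{o}$)
$\frac{h{\left(5,-85 \right)}}{J{\left(61 \right)} - 2638} = \frac{-85 + 5 - \sqrt{5}}{61 \left(1 + 61\right) - 2638} = \frac{-80 - \sqrt{5}}{61 \cdot 62 - 2638} = \frac{-80 - \sqrt{5}}{3782 - 2638} = \frac{-80 - \sqrt{5}}{1144} = \left(-80 - \sqrt{5}\right) \frac{1}{1144} = - \frac{10}{143} - \frac{\sqrt{5}}{1144}$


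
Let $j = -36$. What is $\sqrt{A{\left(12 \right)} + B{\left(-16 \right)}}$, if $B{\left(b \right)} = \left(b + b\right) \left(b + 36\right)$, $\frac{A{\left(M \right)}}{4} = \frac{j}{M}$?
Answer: $2 i \sqrt{163} \approx 25.534 i$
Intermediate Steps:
$A{\left(M \right)} = - \frac{144}{M}$ ($A{\left(M \right)} = 4 \left(- \frac{36}{M}\right) = - \frac{144}{M}$)
$B{\left(b \right)} = 2 b \left(36 + b\right)$
$\sqrt{A{\left(12 \right)} + B{\left(-16 \right)}} = \sqrt{- \frac{144}{12} + 2 \left(-16\right) \left(36 - 16\right)} = \sqrt{\left(-144\right) \frac{1}{12} + 2 \left(-16\right) 20} = \sqrt{-12 - 640} = \sqrt{-652} = 2 i \sqrt{163}$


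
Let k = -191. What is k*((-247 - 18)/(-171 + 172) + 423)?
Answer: -30178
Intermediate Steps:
k*((-247 - 18)/(-171 + 172) + 423) = -191*((-247 - 18)/(-171 + 172) + 423) = -191*(-265/1 + 423) = -191*(-265*1 + 423) = -191*(-265 + 423) = -191*158 = -30178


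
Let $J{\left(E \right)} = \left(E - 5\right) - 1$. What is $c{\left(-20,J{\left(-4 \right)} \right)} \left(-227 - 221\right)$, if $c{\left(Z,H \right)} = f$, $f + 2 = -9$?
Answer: $4928$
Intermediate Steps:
$f = -11$ ($f = -2 - 9 = -11$)
$J{\left(E \right)} = -6 + E$ ($J{\left(E \right)} = \left(-5 + E\right) - 1 = -6 + E$)
$c{\left(Z,H \right)} = -11$
$c{\left(-20,J{\left(-4 \right)} \right)} \left(-227 - 221\right) = - 11 \left(-227 - 221\right) = \left(-11\right) \left(-448\right) = 4928$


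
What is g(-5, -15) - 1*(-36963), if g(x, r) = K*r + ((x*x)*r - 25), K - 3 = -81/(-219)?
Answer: 2665409/73 ≈ 36512.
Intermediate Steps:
K = 246/73 (K = 3 - 81/(-219) = 3 - 81*(-1/219) = 3 + 27/73 = 246/73 ≈ 3.3699)
g(x, r) = -25 + 246*r/73 + r*x² (g(x, r) = 246*r/73 + ((x*x)*r - 25) = 246*r/73 + (x²*r - 25) = 246*r/73 + (r*x² - 25) = 246*r/73 + (-25 + r*x²) = -25 + 246*r/73 + r*x²)
g(-5, -15) - 1*(-36963) = (-25 + (246/73)*(-15) - 15*(-5)²) - 1*(-36963) = (-25 - 3690/73 - 15*25) + 36963 = (-25 - 3690/73 - 375) + 36963 = -32890/73 + 36963 = 2665409/73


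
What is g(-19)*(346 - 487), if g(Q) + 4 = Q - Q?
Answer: 564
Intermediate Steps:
g(Q) = -4 (g(Q) = -4 + (Q - Q) = -4 + 0 = -4)
g(-19)*(346 - 487) = -4*(346 - 487) = -4*(-141) = 564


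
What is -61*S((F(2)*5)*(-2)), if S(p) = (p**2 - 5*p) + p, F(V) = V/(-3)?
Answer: -9760/9 ≈ -1084.4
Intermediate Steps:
F(V) = -V/3 (F(V) = V*(-1/3) = -V/3)
S(p) = p**2 - 4*p
-61*S((F(2)*5)*(-2)) = -61*(-1/3*2*5)*(-2)*(-4 + (-1/3*2*5)*(-2)) = -61*-2/3*5*(-2)*(-4 - 2/3*5*(-2)) = -61*(-10/3*(-2))*(-4 - 10/3*(-2)) = -1220*(-4 + 20/3)/3 = -1220*8/(3*3) = -61*160/9 = -9760/9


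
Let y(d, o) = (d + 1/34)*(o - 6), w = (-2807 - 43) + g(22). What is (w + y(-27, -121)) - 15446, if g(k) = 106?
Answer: -502001/34 ≈ -14765.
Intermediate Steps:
w = -2744 (w = (-2807 - 43) + 106 = -2850 + 106 = -2744)
y(d, o) = (-6 + o)*(1/34 + d) (y(d, o) = (d + 1/34)*(-6 + o) = (1/34 + d)*(-6 + o) = (-6 + o)*(1/34 + d))
(w + y(-27, -121)) - 15446 = (-2744 + (-3/17 - 6*(-27) + (1/34)*(-121) - 27*(-121))) - 15446 = (-2744 + (-3/17 + 162 - 121/34 + 3267)) - 15446 = (-2744 + 116459/34) - 15446 = 23163/34 - 15446 = -502001/34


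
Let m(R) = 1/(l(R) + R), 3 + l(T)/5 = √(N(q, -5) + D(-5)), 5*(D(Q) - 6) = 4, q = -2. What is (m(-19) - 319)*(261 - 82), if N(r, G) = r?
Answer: -29581361/518 - 179*√30/518 ≈ -57109.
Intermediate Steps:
D(Q) = 34/5 (D(Q) = 6 + (⅕)*4 = 6 + ⅘ = 34/5)
l(T) = -15 + 2*√30 (l(T) = -15 + 5*√(-2 + 34/5) = -15 + 5*√(24/5) = -15 + 5*(2*√30/5) = -15 + 2*√30)
m(R) = 1/(-15 + R + 2*√30) (m(R) = 1/((-15 + 2*√30) + R) = 1/(-15 + R + 2*√30))
(m(-19) - 319)*(261 - 82) = (1/(-15 - 19 + 2*√30) - 319)*(261 - 82) = (1/(-34 + 2*√30) - 319)*179 = (-319 + 1/(-34 + 2*√30))*179 = -57101 + 179/(-34 + 2*√30)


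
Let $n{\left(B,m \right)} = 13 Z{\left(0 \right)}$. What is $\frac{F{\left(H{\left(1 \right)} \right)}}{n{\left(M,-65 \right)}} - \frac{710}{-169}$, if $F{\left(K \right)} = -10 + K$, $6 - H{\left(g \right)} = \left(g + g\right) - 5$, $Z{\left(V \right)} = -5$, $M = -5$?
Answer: $\frac{3563}{845} \approx 4.2166$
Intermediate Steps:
$H{\left(g \right)} = 11 - 2 g$ ($H{\left(g \right)} = 6 - \left(\left(g + g\right) - 5\right) = 6 - \left(2 g - 5\right) = 6 - \left(-5 + 2 g\right) = 11 - 2 g$)
$n{\left(B,m \right)} = -65$ ($n{\left(B,m \right)} = 13 \left(-5\right) = -65$)
$\frac{F{\left(H{\left(1 \right)} \right)}}{n{\left(M,-65 \right)}} - \frac{710}{-169} = \frac{-10 + \left(11 - 2\right)}{-65} - \frac{710}{-169} = \left(-10 + \left(11 - 2\right)\right) \left(- \frac{1}{65}\right) - - \frac{710}{169} = \left(-10 + 9\right) \left(- \frac{1}{65}\right) + \frac{710}{169} = \left(-1\right) \left(- \frac{1}{65}\right) + \frac{710}{169} = \frac{1}{65} + \frac{710}{169} = \frac{3563}{845}$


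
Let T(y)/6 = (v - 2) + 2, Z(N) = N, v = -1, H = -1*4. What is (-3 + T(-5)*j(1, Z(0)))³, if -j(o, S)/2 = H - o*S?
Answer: -132651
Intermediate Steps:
H = -4
j(o, S) = 8 + 2*S*o (j(o, S) = -2*(-4 - o*S) = -2*(-4 - S*o) = 8 + 2*S*o)
T(y) = -6 (T(y) = 6*((-1 - 2) + 2) = 6*(-3 + 2) = 6*(-1) = -6)
(-3 + T(-5)*j(1, Z(0)))³ = (-3 - 6*(8 + 2*0*1))³ = (-3 - 6*(8 + 0))³ = (-3 - 6*8)³ = (-3 - 48)³ = (-51)³ = -132651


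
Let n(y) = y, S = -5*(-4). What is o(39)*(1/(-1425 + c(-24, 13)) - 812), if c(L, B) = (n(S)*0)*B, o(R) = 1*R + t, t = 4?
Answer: -49755343/1425 ≈ -34916.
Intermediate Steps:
S = 20
o(R) = 4 + R (o(R) = 1*R + 4 = R + 4 = 4 + R)
c(L, B) = 0 (c(L, B) = (20*0)*B = 0*B = 0)
o(39)*(1/(-1425 + c(-24, 13)) - 812) = (4 + 39)*(1/(-1425 + 0) - 812) = 43*(1/(-1425) - 812) = 43*(-1/1425 - 812) = 43*(-1157101/1425) = -49755343/1425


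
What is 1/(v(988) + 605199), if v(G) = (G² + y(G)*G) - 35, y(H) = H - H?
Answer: 1/1581308 ≈ 6.3239e-7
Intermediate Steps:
y(H) = 0
v(G) = -35 + G² (v(G) = (G² + 0*G) - 35 = (G² + 0) - 35 = G² - 35 = -35 + G²)
1/(v(988) + 605199) = 1/((-35 + 988²) + 605199) = 1/((-35 + 976144) + 605199) = 1/(976109 + 605199) = 1/1581308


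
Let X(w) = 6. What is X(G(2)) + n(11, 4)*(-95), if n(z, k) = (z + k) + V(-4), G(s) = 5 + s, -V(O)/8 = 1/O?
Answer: -1609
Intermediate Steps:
V(O) = -8/O
n(z, k) = 2 + k + z (n(z, k) = (z + k) - 8/(-4) = (k + z) - 8*(-¼) = (k + z) + 2 = 2 + k + z)
X(G(2)) + n(11, 4)*(-95) = 6 + (2 + 4 + 11)*(-95) = 6 + 17*(-95) = 6 - 1615 = -1609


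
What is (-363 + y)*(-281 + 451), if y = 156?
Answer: -35190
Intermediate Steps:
(-363 + y)*(-281 + 451) = (-363 + 156)*(-281 + 451) = -207*170 = -35190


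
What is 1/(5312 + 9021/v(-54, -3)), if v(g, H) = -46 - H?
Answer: 43/219395 ≈ 0.00019599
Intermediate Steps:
1/(5312 + 9021/v(-54, -3)) = 1/(5312 + 9021/(-46 - 1*(-3))) = 1/(5312 + 9021/(-46 + 3)) = 1/(5312 + 9021/(-43)) = 1/(5312 + 9021*(-1/43)) = 1/(5312 - 9021/43) = 1/(219395/43) = 43/219395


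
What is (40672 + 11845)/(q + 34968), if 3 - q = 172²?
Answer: 52517/5387 ≈ 9.7488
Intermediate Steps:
q = -29581 (q = 3 - 1*172² = 3 - 1*29584 = 3 - 29584 = -29581)
(40672 + 11845)/(q + 34968) = (40672 + 11845)/(-29581 + 34968) = 52517/5387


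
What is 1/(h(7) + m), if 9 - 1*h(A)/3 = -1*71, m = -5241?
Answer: -1/5001 ≈ -0.00019996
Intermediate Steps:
h(A) = 240 (h(A) = 27 - (-3)*71 = 27 - 3*(-71) = 27 + 213 = 240)
1/(h(7) + m) = 1/(240 - 5241) = 1/(-5001) = -1/5001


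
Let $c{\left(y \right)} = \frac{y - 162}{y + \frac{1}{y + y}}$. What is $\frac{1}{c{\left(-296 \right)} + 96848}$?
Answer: $\frac{175233}{16971236720} \approx 1.0325 \cdot 10^{-5}$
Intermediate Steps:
$c{\left(y \right)} = \frac{-162 + y}{y + \frac{1}{2 y}}$
$\frac{1}{c{\left(-296 \right)} + 96848} = \frac{1}{2 \left(-296\right) \frac{1}{1 + 2 \left(-296\right)^{2}} \left(-162 - 296\right) + 96848} = \frac{1}{2 \left(-296\right) \frac{1}{1 + 2 \cdot 87616} \left(-458\right) + 96848} = \frac{1}{2 \left(-296\right) \frac{1}{1 + 175232} \left(-458\right) + 96848} = \frac{1}{2 \left(-296\right) \frac{1}{175233} \left(-458\right) + 96848} = \frac{1}{\frac{271136}{175233} + 96848} = \frac{1}{\frac{16971236720}{175233}} = \frac{175233}{16971236720}$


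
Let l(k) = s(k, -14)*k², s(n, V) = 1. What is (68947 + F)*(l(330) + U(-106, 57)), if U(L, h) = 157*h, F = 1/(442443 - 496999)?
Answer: 443285776305819/54556 ≈ 8.1253e+9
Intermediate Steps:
F = -1/54556 (F = 1/(-54556) = -1/54556 ≈ -1.8330e-5)
l(k) = k² (l(k) = 1*k² = k²)
(68947 + F)*(l(330) + U(-106, 57)) = (68947 - 1/54556)*(330² + 157*57) = 3761472531*(108900 + 8949)/54556 = (3761472531/54556)*117849 = 443285776305819/54556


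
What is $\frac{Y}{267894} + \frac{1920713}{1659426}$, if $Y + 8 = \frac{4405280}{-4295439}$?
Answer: $\frac{368357169196412311}{318256427042167086} \approx 1.1574$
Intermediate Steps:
$Y = - \frac{38768792}{4295439}$ ($Y = -8 + \frac{4405280}{-4295439} = -8 + 4405280 \left(- \frac{1}{4295439}\right) = -8 - \frac{4405280}{4295439} = - \frac{38768792}{4295439} \approx -9.0256$)
$\frac{Y}{267894} + \frac{1920713}{1659426} = - \frac{38768792}{4295439 \cdot 267894} + \frac{1920713}{1659426} = \left(- \frac{38768792}{4295439}\right) \frac{1}{267894} + 1920713 \cdot \frac{1}{1659426} = - \frac{19384396}{575361167733} + \frac{1920713}{1659426} = \frac{368357169196412311}{318256427042167086}$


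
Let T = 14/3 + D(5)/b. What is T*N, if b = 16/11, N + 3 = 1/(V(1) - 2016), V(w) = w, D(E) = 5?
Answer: -1175947/48360 ≈ -24.317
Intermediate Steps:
N = -6046/2015 (N = -3 + 1/(1 - 2016) = -3 + 1/(-2015) = -3 - 1/2015 = -6046/2015 ≈ -3.0005)
b = 16/11 (b = 16*(1/11) = 16/11 ≈ 1.4545)
T = 389/48 (T = 14/3 + 5/(16/11) = 14*(1/3) + 5*(11/16) = 14/3 + 55/16 = 389/48 ≈ 8.1042)
T*N = (389/48)*(-6046/2015) = -1175947/48360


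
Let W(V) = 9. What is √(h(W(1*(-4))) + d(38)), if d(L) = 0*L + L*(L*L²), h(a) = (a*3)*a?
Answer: √2085379 ≈ 1444.1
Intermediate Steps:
h(a) = 3*a² (h(a) = (3*a)*a = 3*a²)
d(L) = L⁴ (d(L) = 0 + L*L³ = 0 + L⁴ = L⁴)
√(h(W(1*(-4))) + d(38)) = √(3*9² + 38⁴) = √(3*81 + 2085136) = √(243 + 2085136) = √2085379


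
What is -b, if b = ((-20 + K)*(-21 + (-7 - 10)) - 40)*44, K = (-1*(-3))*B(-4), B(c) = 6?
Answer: -1584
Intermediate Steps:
K = 18 (K = -1*(-3)*6 = 3*6 = 18)
b = 1584 (b = ((-20 + 18)*(-21 + (-7 - 10)) - 40)*44 = (-2*(-21 - 17) - 40)*44 = (-2*(-38) - 40)*44 = (76 - 40)*44 = 36*44 = 1584)
-b = -1*1584 = -1584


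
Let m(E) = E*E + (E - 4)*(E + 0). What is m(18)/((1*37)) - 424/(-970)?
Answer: 287204/17945 ≈ 16.005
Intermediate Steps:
m(E) = E² + E*(-4 + E) (m(E) = E² + (-4 + E)*E = E² + E*(-4 + E))
m(18)/((1*37)) - 424/(-970) = (2*18*(-2 + 18))/((1*37)) - 424/(-970) = (2*18*16)/37 - 424*(-1/970) = 576*(1/37) + 212/485 = 576/37 + 212/485 = 287204/17945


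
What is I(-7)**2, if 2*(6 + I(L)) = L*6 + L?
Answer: 3721/4 ≈ 930.25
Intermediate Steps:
I(L) = -6 + 7*L/2 (I(L) = -6 + (L*6 + L)/2 = -6 + (6*L + L)/2 = -6 + (7*L)/2 = -6 + 7*L/2)
I(-7)**2 = (-6 + (7/2)*(-7))**2 = (-6 - 49/2)**2 = (-61/2)**2 = 3721/4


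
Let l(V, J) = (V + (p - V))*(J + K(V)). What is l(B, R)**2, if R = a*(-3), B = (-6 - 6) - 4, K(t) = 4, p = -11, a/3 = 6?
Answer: 302500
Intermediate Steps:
a = 18 (a = 3*6 = 18)
B = -16 (B = -12 - 4 = -16)
R = -54 (R = 18*(-3) = -54)
l(V, J) = -44 - 11*J (l(V, J) = (V + (-11 - V))*(J + 4) = -11*(4 + J) = -44 - 11*J)
l(B, R)**2 = (-44 - 11*(-54))**2 = (-44 + 594)**2 = 550**2 = 302500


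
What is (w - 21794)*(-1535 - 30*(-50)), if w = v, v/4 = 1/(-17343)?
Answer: 13229067110/17343 ≈ 7.6279e+5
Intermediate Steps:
v = -4/17343 (v = 4/(-17343) = 4*(-1/17343) = -4/17343 ≈ -0.00023064)
w = -4/17343 ≈ -0.00023064
(w - 21794)*(-1535 - 30*(-50)) = (-4/17343 - 21794)*(-1535 - 30*(-50)) = -377973346*(-1535 + 1500)/17343 = -377973346/17343*(-35) = 13229067110/17343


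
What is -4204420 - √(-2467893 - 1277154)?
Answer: -4204420 - I*√3745047 ≈ -4.2044e+6 - 1935.2*I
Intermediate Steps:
-4204420 - √(-2467893 - 1277154) = -4204420 - √(-3745047) = -4204420 - I*√3745047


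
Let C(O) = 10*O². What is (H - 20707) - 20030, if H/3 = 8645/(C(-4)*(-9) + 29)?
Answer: -57505842/1411 ≈ -40755.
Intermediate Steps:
H = -25935/1411 (H = 3*(8645/((10*(-4)²)*(-9) + 29)) = 3*(8645/((10*16)*(-9) + 29)) = 3*(8645/(160*(-9) + 29)) = 3*(8645/(-1440 + 29)) = 3*(8645/(-1411)) = 3*(8645*(-1/1411)) = 3*(-8645/1411) = -25935/1411 ≈ -18.381)
(H - 20707) - 20030 = (-25935/1411 - 20707) - 20030 = -29243512/1411 - 20030 = -57505842/1411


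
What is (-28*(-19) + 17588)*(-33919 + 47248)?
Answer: 241521480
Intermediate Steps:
(-28*(-19) + 17588)*(-33919 + 47248) = (532 + 17588)*13329 = 18120*13329 = 241521480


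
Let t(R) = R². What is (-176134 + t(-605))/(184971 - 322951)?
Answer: -189891/137980 ≈ -1.3762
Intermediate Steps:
(-176134 + t(-605))/(184971 - 322951) = (-176134 + (-605)²)/(184971 - 322951) = (-176134 + 366025)/(-137980) = 189891*(-1/137980) = -189891/137980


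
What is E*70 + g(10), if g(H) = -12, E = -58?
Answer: -4072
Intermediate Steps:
E*70 + g(10) = -58*70 - 12 = -4060 - 12 = -4072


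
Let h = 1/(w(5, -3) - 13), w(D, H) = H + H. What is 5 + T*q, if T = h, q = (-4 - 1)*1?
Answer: 100/19 ≈ 5.2632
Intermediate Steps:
w(D, H) = 2*H
q = -5 (q = -5*1 = -5)
h = -1/19 (h = 1/(2*(-3) - 13) = 1/(-6 - 13) = 1/(-19) = -1/19 ≈ -0.052632)
T = -1/19 ≈ -0.052632
5 + T*q = 5 - 1/19*(-5) = 5 + 5/19 = 100/19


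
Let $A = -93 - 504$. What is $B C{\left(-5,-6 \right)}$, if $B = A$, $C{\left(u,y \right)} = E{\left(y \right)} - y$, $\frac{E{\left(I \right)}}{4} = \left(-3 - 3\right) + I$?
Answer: $25074$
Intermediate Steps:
$E{\left(I \right)} = -24 + 4 I$ ($E{\left(I \right)} = 4 \left(\left(-3 - 3\right) + I\right) = 4 \left(-6 + I\right) = -24 + 4 I$)
$C{\left(u,y \right)} = -24 + 3 y$ ($C{\left(u,y \right)} = \left(-24 + 4 y\right) - y = -24 + 3 y$)
$A = -597$ ($A = -93 - 504 = -597$)
$B = -597$
$B C{\left(-5,-6 \right)} = - 597 \left(-24 + 3 \left(-6\right)\right) = - 597 \left(-24 - 18\right) = \left(-597\right) \left(-42\right) = 25074$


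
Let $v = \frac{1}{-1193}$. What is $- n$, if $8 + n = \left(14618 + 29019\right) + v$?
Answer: $- \frac{52049396}{1193} \approx -43629.0$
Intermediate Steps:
$v = - \frac{1}{1193} \approx -0.00083822$
$n = \frac{52049396}{1193}$ ($n = -8 + \left(\left(14618 + 29019\right) - \frac{1}{1193}\right) = -8 + \left(43637 - \frac{1}{1193}\right) = -8 + \frac{52058940}{1193} = \frac{52049396}{1193} \approx 43629.0$)
$- n = \left(-1\right) \frac{52049396}{1193} = - \frac{52049396}{1193}$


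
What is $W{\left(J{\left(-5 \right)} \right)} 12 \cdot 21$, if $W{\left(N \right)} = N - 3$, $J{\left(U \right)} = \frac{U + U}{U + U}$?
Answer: $-504$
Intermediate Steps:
$J{\left(U \right)} = 1$ ($J{\left(U \right)} = \frac{2 U}{2 U} = 2 U \frac{1}{2 U} = 1$)
$W{\left(N \right)} = -3 + N$ ($W{\left(N \right)} = N - 3 = -3 + N$)
$W{\left(J{\left(-5 \right)} \right)} 12 \cdot 21 = \left(-3 + 1\right) 12 \cdot 21 = \left(-2\right) 12 \cdot 21 = \left(-24\right) 21 = -504$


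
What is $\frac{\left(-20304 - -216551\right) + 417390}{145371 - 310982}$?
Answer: $- \frac{613637}{165611} \approx -3.7053$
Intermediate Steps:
$\frac{\left(-20304 - -216551\right) + 417390}{145371 - 310982} = \frac{\left(-20304 + 216551\right) + 417390}{-165611} = \left(196247 + 417390\right) \left(- \frac{1}{165611}\right) = 613637 \left(- \frac{1}{165611}\right) = - \frac{613637}{165611}$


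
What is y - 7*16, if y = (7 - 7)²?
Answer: -112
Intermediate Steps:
y = 0 (y = 0² = 0)
y - 7*16 = 0 - 7*16 = 0 - 112 = -112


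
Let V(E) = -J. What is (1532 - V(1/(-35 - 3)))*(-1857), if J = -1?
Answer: -2843067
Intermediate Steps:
V(E) = 1 (V(E) = -1*(-1) = 1)
(1532 - V(1/(-35 - 3)))*(-1857) = (1532 - 1*1)*(-1857) = (1532 - 1)*(-1857) = 1531*(-1857) = -2843067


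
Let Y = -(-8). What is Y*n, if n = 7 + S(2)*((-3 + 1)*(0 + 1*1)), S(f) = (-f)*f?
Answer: 120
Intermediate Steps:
S(f) = -f²
n = 15 (n = 7 + (-1*2²)*((-3 + 1)*(0 + 1*1)) = 7 + (-1*4)*(-2*(0 + 1)) = 7 - (-8) = 7 - 4*(-2) = 7 + 8 = 15)
Y = 8 (Y = -2*(-4) = 8)
Y*n = 8*15 = 120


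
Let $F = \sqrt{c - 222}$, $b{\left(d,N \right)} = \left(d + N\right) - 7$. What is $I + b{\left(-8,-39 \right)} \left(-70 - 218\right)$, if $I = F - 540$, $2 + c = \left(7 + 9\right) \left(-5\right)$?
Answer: $15012 + 4 i \sqrt{19} \approx 15012.0 + 17.436 i$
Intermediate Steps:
$b{\left(d,N \right)} = -7 + N + d$ ($b{\left(d,N \right)} = \left(N + d\right) - 7 = -7 + N + d$)
$c = -82$ ($c = -2 + \left(7 + 9\right) \left(-5\right) = -2 + 16 \left(-5\right) = -2 - 80 = -82$)
$F = 4 i \sqrt{19}$ ($F = \sqrt{-82 - 222} = \sqrt{-304} = 4 i \sqrt{19} \approx 17.436 i$)
$I = -540 + 4 i \sqrt{19}$ ($I = 4 i \sqrt{19} - 540 = -540 + 4 i \sqrt{19} \approx -540.0 + 17.436 i$)
$I + b{\left(-8,-39 \right)} \left(-70 - 218\right) = \left(-540 + 4 i \sqrt{19}\right) + \left(-7 - 39 - 8\right) \left(-70 - 218\right) = \left(-540 + 4 i \sqrt{19}\right) - 54 \left(-70 - 218\right) = \left(-540 + 4 i \sqrt{19}\right) - -15552 = \left(-540 + 4 i \sqrt{19}\right) + 15552 = 15012 + 4 i \sqrt{19}$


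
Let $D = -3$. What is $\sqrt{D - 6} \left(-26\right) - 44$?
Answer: $-44 - 78 i \approx -44.0 - 78.0 i$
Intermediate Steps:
$\sqrt{D - 6} \left(-26\right) - 44 = \sqrt{-3 - 6} \left(-26\right) - 44 = \sqrt{-9} \left(-26\right) - 44 = 3 i \left(-26\right) - 44 = - 78 i - 44 = -44 - 78 i$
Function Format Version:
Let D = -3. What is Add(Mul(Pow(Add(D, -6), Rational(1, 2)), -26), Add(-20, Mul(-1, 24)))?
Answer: Add(-44, Mul(-78, I)) ≈ Add(-44.000, Mul(-78.000, I))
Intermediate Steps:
Add(Mul(Pow(Add(D, -6), Rational(1, 2)), -26), Add(-20, Mul(-1, 24))) = Add(Mul(Pow(Add(-3, -6), Rational(1, 2)), -26), Add(-20, Mul(-1, 24))) = Add(Mul(Pow(-9, Rational(1, 2)), -26), Add(-20, -24)) = Add(Mul(Mul(3, I), -26), -44) = Add(Mul(-78, I), -44) = Add(-44, Mul(-78, I))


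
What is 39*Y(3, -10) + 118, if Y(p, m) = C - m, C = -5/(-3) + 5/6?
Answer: 1211/2 ≈ 605.50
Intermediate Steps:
C = 5/2 (C = -5*(-⅓) + 5*(⅙) = 5/3 + ⅚ = 5/2 ≈ 2.5000)
Y(p, m) = 5/2 - m
39*Y(3, -10) + 118 = 39*(5/2 - 1*(-10)) + 118 = 39*(5/2 + 10) + 118 = 39*(25/2) + 118 = 975/2 + 118 = 1211/2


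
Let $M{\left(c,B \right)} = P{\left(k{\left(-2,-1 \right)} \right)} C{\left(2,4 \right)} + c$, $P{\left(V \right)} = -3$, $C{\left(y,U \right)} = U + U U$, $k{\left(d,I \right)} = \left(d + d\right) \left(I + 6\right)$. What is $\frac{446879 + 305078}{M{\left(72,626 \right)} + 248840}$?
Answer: $\frac{751957}{248852} \approx 3.0217$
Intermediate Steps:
$k{\left(d,I \right)} = 2 d \left(6 + I\right)$
$C{\left(y,U \right)} = U + U^{2}$
$M{\left(c,B \right)} = -60 + c$ ($M{\left(c,B \right)} = - 3 \cdot 4 \left(1 + 4\right) + c = - 3 \cdot 4 \cdot 5 + c = \left(-3\right) 20 + c = -60 + c$)
$\frac{446879 + 305078}{M{\left(72,626 \right)} + 248840} = \frac{446879 + 305078}{\left(-60 + 72\right) + 248840} = \frac{751957}{12 + 248840} = \frac{751957}{248852}$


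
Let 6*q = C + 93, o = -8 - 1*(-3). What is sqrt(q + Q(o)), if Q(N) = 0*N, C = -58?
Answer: sqrt(210)/6 ≈ 2.4152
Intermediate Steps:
o = -5 (o = -8 + 3 = -5)
Q(N) = 0
q = 35/6 (q = (-58 + 93)/6 = (1/6)*35 = 35/6 ≈ 5.8333)
sqrt(q + Q(o)) = sqrt(35/6 + 0) = sqrt(35/6) = sqrt(210)/6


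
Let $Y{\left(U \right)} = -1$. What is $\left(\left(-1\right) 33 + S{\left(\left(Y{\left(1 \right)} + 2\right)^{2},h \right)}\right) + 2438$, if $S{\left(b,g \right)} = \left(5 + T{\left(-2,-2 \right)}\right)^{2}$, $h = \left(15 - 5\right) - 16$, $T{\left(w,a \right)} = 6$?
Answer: $2526$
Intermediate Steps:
$h = -6$ ($h = 10 - 16 = -6$)
$S{\left(b,g \right)} = 121$ ($S{\left(b,g \right)} = \left(5 + 6\right)^{2} = 11^{2} = 121$)
$\left(\left(-1\right) 33 + S{\left(\left(Y{\left(1 \right)} + 2\right)^{2},h \right)}\right) + 2438 = \left(\left(-1\right) 33 + 121\right) + 2438 = \left(-33 + 121\right) + 2438 = 88 + 2438 = 2526$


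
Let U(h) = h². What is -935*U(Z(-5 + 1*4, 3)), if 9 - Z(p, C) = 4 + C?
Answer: -3740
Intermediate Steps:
Z(p, C) = 5 - C (Z(p, C) = 9 - (4 + C) = 9 + (-4 - C) = 5 - C)
-935*U(Z(-5 + 1*4, 3)) = -935*(5 - 1*3)² = -935*(5 - 3)² = -935*2² = -935*4 = -3740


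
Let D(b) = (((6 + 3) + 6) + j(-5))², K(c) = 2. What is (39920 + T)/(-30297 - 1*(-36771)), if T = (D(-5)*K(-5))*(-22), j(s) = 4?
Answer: 4006/1079 ≈ 3.7127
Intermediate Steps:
D(b) = 361 (D(b) = (((6 + 3) + 6) + 4)² = ((9 + 6) + 4)² = (15 + 4)² = 19² = 361)
T = -15884 (T = (361*2)*(-22) = 722*(-22) = -15884)
(39920 + T)/(-30297 - 1*(-36771)) = (39920 - 15884)/(-30297 - 1*(-36771)) = 24036/(-30297 + 36771) = 24036/6474 = 24036*(1/6474) = 4006/1079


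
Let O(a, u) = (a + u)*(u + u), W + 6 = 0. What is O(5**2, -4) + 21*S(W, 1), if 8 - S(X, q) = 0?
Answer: 0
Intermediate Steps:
W = -6 (W = -6 + 0 = -6)
S(X, q) = 8 (S(X, q) = 8 - 1*0 = 8 + 0 = 8)
O(a, u) = 2*u*(a + u) (O(a, u) = (a + u)*(2*u) = 2*u*(a + u))
O(5**2, -4) + 21*S(W, 1) = 2*(-4)*(5**2 - 4) + 21*8 = 2*(-4)*(25 - 4) + 168 = 2*(-4)*21 + 168 = -168 + 168 = 0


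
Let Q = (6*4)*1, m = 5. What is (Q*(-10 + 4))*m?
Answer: -720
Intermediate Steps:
Q = 24 (Q = 24*1 = 24)
(Q*(-10 + 4))*m = (24*(-10 + 4))*5 = (24*(-6))*5 = -144*5 = -720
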